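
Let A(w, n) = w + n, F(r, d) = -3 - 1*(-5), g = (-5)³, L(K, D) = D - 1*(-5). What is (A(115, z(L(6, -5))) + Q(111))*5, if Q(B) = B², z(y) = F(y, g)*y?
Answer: 62180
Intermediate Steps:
L(K, D) = 5 + D (L(K, D) = D + 5 = 5 + D)
g = -125
F(r, d) = 2 (F(r, d) = -3 + 5 = 2)
z(y) = 2*y
A(w, n) = n + w
(A(115, z(L(6, -5))) + Q(111))*5 = ((2*(5 - 5) + 115) + 111²)*5 = ((2*0 + 115) + 12321)*5 = ((0 + 115) + 12321)*5 = (115 + 12321)*5 = 12436*5 = 62180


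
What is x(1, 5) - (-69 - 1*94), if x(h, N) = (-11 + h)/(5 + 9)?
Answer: 1136/7 ≈ 162.29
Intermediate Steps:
x(h, N) = -11/14 + h/14 (x(h, N) = (-11 + h)/14 = (-11 + h)*(1/14) = -11/14 + h/14)
x(1, 5) - (-69 - 1*94) = (-11/14 + (1/14)*1) - (-69 - 1*94) = (-11/14 + 1/14) - (-69 - 94) = -5/7 - 1*(-163) = -5/7 + 163 = 1136/7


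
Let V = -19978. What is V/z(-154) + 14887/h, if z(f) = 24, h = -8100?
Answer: -3378731/4050 ≈ -834.25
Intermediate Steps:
V/z(-154) + 14887/h = -19978/24 + 14887/(-8100) = -19978*1/24 + 14887*(-1/8100) = -9989/12 - 14887/8100 = -3378731/4050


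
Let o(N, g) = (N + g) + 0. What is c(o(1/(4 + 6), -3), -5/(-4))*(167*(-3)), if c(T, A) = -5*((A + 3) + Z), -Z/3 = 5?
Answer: -107715/4 ≈ -26929.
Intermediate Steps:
Z = -15 (Z = -3*5 = -15)
o(N, g) = N + g
c(T, A) = 60 - 5*A (c(T, A) = -5*((A + 3) - 15) = -5*((3 + A) - 15) = -5*(-12 + A) = 60 - 5*A)
c(o(1/(4 + 6), -3), -5/(-4))*(167*(-3)) = (60 - (-25)/(-4))*(167*(-3)) = (60 - (-25)*(-1)/4)*(-501) = (60 - 5*5/4)*(-501) = (60 - 25/4)*(-501) = (215/4)*(-501) = -107715/4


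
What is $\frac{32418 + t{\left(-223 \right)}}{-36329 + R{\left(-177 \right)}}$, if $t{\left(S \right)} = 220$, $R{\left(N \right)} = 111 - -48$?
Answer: $- \frac{16319}{18085} \approx -0.90235$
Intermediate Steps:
$R{\left(N \right)} = 159$ ($R{\left(N \right)} = 111 + 48 = 159$)
$\frac{32418 + t{\left(-223 \right)}}{-36329 + R{\left(-177 \right)}} = \frac{32418 + 220}{-36329 + 159} = \frac{32638}{-36170} = 32638 \left(- \frac{1}{36170}\right) = - \frac{16319}{18085}$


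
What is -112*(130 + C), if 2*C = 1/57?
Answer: -829976/57 ≈ -14561.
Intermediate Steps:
C = 1/114 (C = (½)/57 = (½)*(1/57) = 1/114 ≈ 0.0087719)
-112*(130 + C) = -112*(130 + 1/114) = -112*14821/114 = -829976/57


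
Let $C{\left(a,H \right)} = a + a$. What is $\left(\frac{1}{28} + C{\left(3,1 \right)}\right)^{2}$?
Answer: $\frac{28561}{784} \approx 36.43$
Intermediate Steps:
$C{\left(a,H \right)} = 2 a$
$\left(\frac{1}{28} + C{\left(3,1 \right)}\right)^{2} = \left(\frac{1}{28} + 2 \cdot 3\right)^{2} = \left(\frac{1}{28} + 6\right)^{2} = \left(\frac{169}{28}\right)^{2} = \frac{28561}{784}$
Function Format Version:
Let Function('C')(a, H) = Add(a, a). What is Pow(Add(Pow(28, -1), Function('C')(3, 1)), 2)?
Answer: Rational(28561, 784) ≈ 36.430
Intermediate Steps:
Function('C')(a, H) = Mul(2, a)
Pow(Add(Pow(28, -1), Function('C')(3, 1)), 2) = Pow(Add(Pow(28, -1), Mul(2, 3)), 2) = Pow(Add(Rational(1, 28), 6), 2) = Pow(Rational(169, 28), 2) = Rational(28561, 784)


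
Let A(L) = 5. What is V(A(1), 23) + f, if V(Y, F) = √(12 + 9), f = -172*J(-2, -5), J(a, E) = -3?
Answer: 516 + √21 ≈ 520.58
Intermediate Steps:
f = 516 (f = -172*(-3) = 516)
V(Y, F) = √21
V(A(1), 23) + f = √21 + 516 = 516 + √21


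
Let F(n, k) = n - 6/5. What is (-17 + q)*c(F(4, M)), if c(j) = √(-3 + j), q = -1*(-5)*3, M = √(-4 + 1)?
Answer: -2*I*√5/5 ≈ -0.89443*I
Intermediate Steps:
M = I*√3 (M = √(-3) = I*√3 ≈ 1.732*I)
q = 15 (q = 5*3 = 15)
F(n, k) = -6/5 + n (F(n, k) = n - 6/5 = -6/5 + n)
(-17 + q)*c(F(4, M)) = (-17 + 15)*√(-3 + (-6/5 + 4)) = -2*√(-3 + 14/5) = -2*I*√5/5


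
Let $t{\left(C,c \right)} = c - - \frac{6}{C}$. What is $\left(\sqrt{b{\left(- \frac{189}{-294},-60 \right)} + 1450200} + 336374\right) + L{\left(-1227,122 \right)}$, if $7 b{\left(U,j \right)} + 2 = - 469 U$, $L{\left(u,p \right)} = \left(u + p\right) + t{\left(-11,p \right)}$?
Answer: $\frac{3689295}{11} + \frac{\sqrt{284230702}}{14} \approx 3.3659 \cdot 10^{5}$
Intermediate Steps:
$t{\left(C,c \right)} = c + \frac{6}{C}$
$L{\left(u,p \right)} = - \frac{6}{11} + u + 2 p$ ($L{\left(u,p \right)} = \left(u + p\right) + \left(p + \frac{6}{-11}\right) = \left(p + u\right) + \left(p + 6 \left(- \frac{1}{11}\right)\right) = \left(p + u\right) + \left(p - \frac{6}{11}\right) = \left(p + u\right) + \left(- \frac{6}{11} + p\right) = - \frac{6}{11} + u + 2 p$)
$b{\left(U,j \right)} = - \frac{2}{7} - 67 U$ ($b{\left(U,j \right)} = - \frac{2}{7} + \frac{\left(-469\right) U}{7} = - \frac{2}{7} - 67 U$)
$\left(\sqrt{b{\left(- \frac{189}{-294},-60 \right)} + 1450200} + 336374\right) + L{\left(-1227,122 \right)} = \left(\sqrt{\left(- \frac{2}{7} - 67 \left(- \frac{189}{-294}\right)\right) + 1450200} + 336374\right) - \frac{10819}{11} = \left(\sqrt{\left(- \frac{2}{7} - 67 \left(\left(-189\right) \left(- \frac{1}{294}\right)\right)\right) + 1450200} + 336374\right) - \frac{10819}{11} = \left(\sqrt{\left(- \frac{2}{7} - \frac{603}{14}\right) + 1450200} + 336374\right) - \frac{10819}{11} = \left(\sqrt{- \frac{607}{14} + 1450200} + 336374\right) - \frac{10819}{11} = \left(\sqrt{\frac{20302193}{14}} + 336374\right) - \frac{10819}{11} = \left(\frac{\sqrt{284230702}}{14} + 336374\right) - \frac{10819}{11} = \left(336374 + \frac{\sqrt{284230702}}{14}\right) - \frac{10819}{11} = \frac{3689295}{11} + \frac{\sqrt{284230702}}{14}$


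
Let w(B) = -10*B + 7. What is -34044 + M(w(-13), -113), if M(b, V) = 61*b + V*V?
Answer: -12918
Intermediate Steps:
w(B) = 7 - 10*B
M(b, V) = V² + 61*b (M(b, V) = 61*b + V² = V² + 61*b)
-34044 + M(w(-13), -113) = -34044 + ((-113)² + 61*(7 - 10*(-13))) = -34044 + (12769 + 61*(7 + 130)) = -34044 + (12769 + 61*137) = -34044 + (12769 + 8357) = -34044 + 21126 = -12918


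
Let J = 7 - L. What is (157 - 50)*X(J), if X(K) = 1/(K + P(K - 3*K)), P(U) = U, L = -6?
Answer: -107/13 ≈ -8.2308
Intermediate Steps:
J = 13 (J = 7 - 1*(-6) = 7 + 6 = 13)
X(K) = -1/K (X(K) = 1/(K + (K - 3*K)) = 1/(K - 2*K) = 1/(-K) = -1/K)
(157 - 50)*X(J) = (157 - 50)*(-1/13) = 107*(-1*1/13) = 107*(-1/13) = -107/13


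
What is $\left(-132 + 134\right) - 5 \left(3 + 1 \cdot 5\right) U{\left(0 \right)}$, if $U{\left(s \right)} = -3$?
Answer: $240$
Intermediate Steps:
$\left(-132 + 134\right) - 5 \left(3 + 1 \cdot 5\right) U{\left(0 \right)} = \left(-132 + 134\right) - 5 \left(3 + 1 \cdot 5\right) \left(-3\right) = 2 - 5 \left(3 + 5\right) \left(-3\right) = 2 \left(-5\right) 8 \left(-3\right) = 2 \left(\left(-40\right) \left(-3\right)\right) = 2 \cdot 120 = 240$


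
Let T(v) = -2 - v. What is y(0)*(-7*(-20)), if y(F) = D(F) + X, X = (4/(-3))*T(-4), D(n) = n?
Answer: -1120/3 ≈ -373.33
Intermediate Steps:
X = -8/3 (X = (4/(-3))*(-2 - 1*(-4)) = (4*(-1/3))*(-2 + 4) = -4/3*2 = -8/3 ≈ -2.6667)
y(F) = -8/3 + F (y(F) = F - 8/3 = -8/3 + F)
y(0)*(-7*(-20)) = (-8/3 + 0)*(-7*(-20)) = -8/3*140 = -1120/3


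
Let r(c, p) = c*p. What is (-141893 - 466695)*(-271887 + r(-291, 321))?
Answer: 222315979224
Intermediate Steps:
(-141893 - 466695)*(-271887 + r(-291, 321)) = (-141893 - 466695)*(-271887 - 291*321) = -608588*(-271887 - 93411) = -608588*(-365298) = 222315979224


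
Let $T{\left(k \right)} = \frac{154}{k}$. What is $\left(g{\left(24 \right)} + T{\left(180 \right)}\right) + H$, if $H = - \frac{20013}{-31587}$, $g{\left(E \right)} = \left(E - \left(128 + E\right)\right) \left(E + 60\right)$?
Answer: $- \frac{10187291597}{947610} \approx -10751.0$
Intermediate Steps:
$g{\left(E \right)} = -7680 - 128 E$ ($g{\left(E \right)} = - 128 \left(60 + E\right) = -7680 - 128 E$)
$H = \frac{6671}{10529}$ ($H = \left(-20013\right) \left(- \frac{1}{31587}\right) = \frac{6671}{10529} \approx 0.63358$)
$\left(g{\left(24 \right)} + T{\left(180 \right)}\right) + H = \left(\left(-7680 - 3072\right) + \frac{154}{180}\right) + \frac{6671}{10529} = \left(\left(-7680 - 3072\right) + 154 \cdot \frac{1}{180}\right) + \frac{6671}{10529} = \left(-10752 + \frac{77}{90}\right) + \frac{6671}{10529} = - \frac{967603}{90} + \frac{6671}{10529} = - \frac{10187291597}{947610}$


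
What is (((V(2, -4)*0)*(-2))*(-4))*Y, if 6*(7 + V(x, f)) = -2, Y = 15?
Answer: 0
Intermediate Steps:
V(x, f) = -22/3 (V(x, f) = -7 + (⅙)*(-2) = -7 - ⅓ = -22/3)
(((V(2, -4)*0)*(-2))*(-4))*Y = ((-22/3*0*(-2))*(-4))*15 = ((0*(-2))*(-4))*15 = (0*(-4))*15 = 0*15 = 0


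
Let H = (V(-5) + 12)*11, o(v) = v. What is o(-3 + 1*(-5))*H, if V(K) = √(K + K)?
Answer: -1056 - 88*I*√10 ≈ -1056.0 - 278.28*I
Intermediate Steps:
V(K) = √2*√K (V(K) = √(2*K) = √2*√K)
H = 132 + 11*I*√10 (H = (√2*√(-5) + 12)*11 = (√2*(I*√5) + 12)*11 = (I*√10 + 12)*11 = (12 + I*√10)*11 = 132 + 11*I*√10 ≈ 132.0 + 34.785*I)
o(-3 + 1*(-5))*H = (-3 + 1*(-5))*(132 + 11*I*√10) = (-3 - 5)*(132 + 11*I*√10) = -8*(132 + 11*I*√10) = -1056 - 88*I*√10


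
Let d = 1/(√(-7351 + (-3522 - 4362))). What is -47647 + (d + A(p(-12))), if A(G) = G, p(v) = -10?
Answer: -47657 - I*√15235/15235 ≈ -47657.0 - 0.0081017*I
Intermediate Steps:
d = -I*√15235/15235 (d = 1/(√(-7351 - 7884)) = 1/(√(-15235)) = 1/(I*√15235) = -I*√15235/15235 ≈ -0.0081017*I)
-47647 + (d + A(p(-12))) = -47647 + (-I*√15235/15235 - 10) = -47647 + (-10 - I*√15235/15235) = -47657 - I*√15235/15235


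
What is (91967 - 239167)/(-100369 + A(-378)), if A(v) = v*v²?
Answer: 147200/54110521 ≈ 0.0027204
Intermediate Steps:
A(v) = v³
(91967 - 239167)/(-100369 + A(-378)) = (91967 - 239167)/(-100369 + (-378)³) = -147200/(-100369 - 54010152) = -147200/(-54110521) = -147200*(-1/54110521) = 147200/54110521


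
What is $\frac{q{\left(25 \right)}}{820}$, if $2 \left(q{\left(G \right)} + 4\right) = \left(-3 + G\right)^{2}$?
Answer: $\frac{119}{410} \approx 0.29024$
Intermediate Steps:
$q{\left(G \right)} = -4 + \frac{\left(-3 + G\right)^{2}}{2}$
$\frac{q{\left(25 \right)}}{820} = \frac{-4 + \frac{\left(-3 + 25\right)^{2}}{2}}{820} = \left(-4 + \frac{22^{2}}{2}\right) \frac{1}{820} = \left(-4 + \frac{1}{2} \cdot 484\right) \frac{1}{820} = \left(-4 + 242\right) \frac{1}{820} = 238 \cdot \frac{1}{820} = \frac{119}{410}$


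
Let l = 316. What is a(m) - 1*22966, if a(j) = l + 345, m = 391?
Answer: -22305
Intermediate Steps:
a(j) = 661 (a(j) = 316 + 345 = 661)
a(m) - 1*22966 = 661 - 1*22966 = 661 - 22966 = -22305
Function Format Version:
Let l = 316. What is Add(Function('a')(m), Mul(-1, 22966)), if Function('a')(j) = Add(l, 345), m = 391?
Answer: -22305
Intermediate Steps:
Function('a')(j) = 661 (Function('a')(j) = Add(316, 345) = 661)
Add(Function('a')(m), Mul(-1, 22966)) = Add(661, Mul(-1, 22966)) = Add(661, -22966) = -22305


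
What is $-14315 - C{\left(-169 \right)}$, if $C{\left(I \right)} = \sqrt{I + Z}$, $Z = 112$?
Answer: $-14315 - i \sqrt{57} \approx -14315.0 - 7.5498 i$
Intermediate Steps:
$C{\left(I \right)} = \sqrt{112 + I}$ ($C{\left(I \right)} = \sqrt{I + 112} = \sqrt{112 + I}$)
$-14315 - C{\left(-169 \right)} = -14315 - \sqrt{112 - 169} = -14315 - \sqrt{-57} = -14315 - i \sqrt{57}$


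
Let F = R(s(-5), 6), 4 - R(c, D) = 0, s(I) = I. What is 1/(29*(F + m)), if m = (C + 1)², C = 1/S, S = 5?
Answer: 25/3944 ≈ 0.0063387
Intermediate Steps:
R(c, D) = 4 (R(c, D) = 4 - 1*0 = 4 + 0 = 4)
F = 4
C = ⅕ (C = 1/5 = ⅕ ≈ 0.20000)
m = 36/25 (m = (⅕ + 1)² = (6/5)² = 36/25 ≈ 1.4400)
1/(29*(F + m)) = 1/(29*(4 + 36/25)) = 1/(29*(136/25)) = 1/(3944/25) = 25/3944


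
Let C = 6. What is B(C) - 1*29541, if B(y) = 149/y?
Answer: -177097/6 ≈ -29516.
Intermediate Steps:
B(C) - 1*29541 = 149/6 - 1*29541 = 149*(1/6) - 29541 = 149/6 - 29541 = -177097/6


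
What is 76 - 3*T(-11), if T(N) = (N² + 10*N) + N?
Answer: 76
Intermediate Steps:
T(N) = N² + 11*N
76 - 3*T(-11) = 76 - (-33)*(11 - 11) = 76 - (-33)*0 = 76 - 3*0 = 76 + 0 = 76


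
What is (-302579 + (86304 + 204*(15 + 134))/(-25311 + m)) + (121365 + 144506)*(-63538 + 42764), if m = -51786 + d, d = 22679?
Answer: -150289094756547/27209 ≈ -5.5235e+9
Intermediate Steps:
m = -29107 (m = -51786 + 22679 = -29107)
(-302579 + (86304 + 204*(15 + 134))/(-25311 + m)) + (121365 + 144506)*(-63538 + 42764) = (-302579 + (86304 + 204*(15 + 134))/(-25311 - 29107)) + (121365 + 144506)*(-63538 + 42764) = (-302579 + (86304 + 204*149)/(-54418)) + 265871*(-20774) = (-302579 + (86304 + 30396)*(-1/54418)) - 5523204154 = (-302579 + 116700*(-1/54418)) - 5523204154 = (-302579 - 58350/27209) - 5523204154 = -8232930361/27209 - 5523204154 = -150289094756547/27209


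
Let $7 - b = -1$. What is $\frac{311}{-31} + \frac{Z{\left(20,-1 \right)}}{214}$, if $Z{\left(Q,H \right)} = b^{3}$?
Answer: $- \frac{25341}{3317} \approx -7.6397$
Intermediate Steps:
$b = 8$ ($b = 7 - -1 = 7 + 1 = 8$)
$Z{\left(Q,H \right)} = 512$ ($Z{\left(Q,H \right)} = 8^{3} = 512$)
$\frac{311}{-31} + \frac{Z{\left(20,-1 \right)}}{214} = \frac{311}{-31} + \frac{512}{214} = 311 \left(- \frac{1}{31}\right) + 512 \cdot \frac{1}{214} = - \frac{311}{31} + \frac{256}{107} = - \frac{25341}{3317}$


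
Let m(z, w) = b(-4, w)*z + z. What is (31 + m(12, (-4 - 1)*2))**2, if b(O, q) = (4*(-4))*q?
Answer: 3853369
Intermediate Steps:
b(O, q) = -16*q
m(z, w) = z - 16*w*z (m(z, w) = (-16*w)*z + z = -16*w*z + z = z - 16*w*z)
(31 + m(12, (-4 - 1)*2))**2 = (31 + 12*(1 - 16*(-4 - 1)*2))**2 = (31 + 12*(1 - (-80)*2))**2 = (31 + 12*(1 - 16*(-10)))**2 = (31 + 12*(1 + 160))**2 = (31 + 12*161)**2 = (31 + 1932)**2 = 1963**2 = 3853369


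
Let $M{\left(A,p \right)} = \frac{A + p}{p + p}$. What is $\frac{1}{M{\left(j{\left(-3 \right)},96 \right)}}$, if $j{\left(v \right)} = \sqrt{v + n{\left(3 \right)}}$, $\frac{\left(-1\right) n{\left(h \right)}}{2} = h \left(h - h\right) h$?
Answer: $\frac{6144}{3073} - \frac{64 i \sqrt{3}}{3073} \approx 1.9993 - 0.036073 i$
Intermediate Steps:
$n{\left(h \right)} = 0$ ($n{\left(h \right)} = - 2 h \left(h - h\right) h = - 2 h 0 h = - 2 \cdot 0 h = \left(-2\right) 0 = 0$)
$j{\left(v \right)} = \sqrt{v}$ ($j{\left(v \right)} = \sqrt{v + 0} = \sqrt{v}$)
$M{\left(A,p \right)} = \frac{A + p}{2 p}$
$\frac{1}{M{\left(j{\left(-3 \right)},96 \right)}} = \frac{1}{\frac{1}{2} \cdot \frac{1}{96} \left(\sqrt{-3} + 96\right)} = \frac{1}{\frac{1}{2} \cdot \frac{1}{96} \left(i \sqrt{3} + 96\right)} = \frac{1}{\frac{1}{2} \cdot \frac{1}{96} \left(96 + i \sqrt{3}\right)} = \frac{1}{\frac{1}{2} + \frac{i \sqrt{3}}{192}}$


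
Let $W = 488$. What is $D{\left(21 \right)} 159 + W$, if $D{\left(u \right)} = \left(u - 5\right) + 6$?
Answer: $3986$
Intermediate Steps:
$D{\left(u \right)} = 1 + u$ ($D{\left(u \right)} = \left(-5 + u\right) + 6 = 1 + u$)
$D{\left(21 \right)} 159 + W = \left(1 + 21\right) 159 + 488 = 22 \cdot 159 + 488 = 3498 + 488 = 3986$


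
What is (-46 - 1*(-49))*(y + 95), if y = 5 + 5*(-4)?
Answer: 240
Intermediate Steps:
y = -15 (y = 5 - 20 = -15)
(-46 - 1*(-49))*(y + 95) = (-46 - 1*(-49))*(-15 + 95) = (-46 + 49)*80 = 3*80 = 240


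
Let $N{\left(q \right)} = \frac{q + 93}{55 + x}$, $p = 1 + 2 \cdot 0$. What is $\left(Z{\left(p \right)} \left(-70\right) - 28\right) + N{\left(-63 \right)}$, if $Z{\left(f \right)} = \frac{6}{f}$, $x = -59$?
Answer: $- \frac{911}{2} \approx -455.5$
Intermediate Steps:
$p = 1$ ($p = 1 + 0 = 1$)
$N{\left(q \right)} = - \frac{93}{4} - \frac{q}{4}$ ($N{\left(q \right)} = \frac{q + 93}{55 - 59} = \frac{93 + q}{-4} = \left(93 + q\right) \left(- \frac{1}{4}\right) = - \frac{93}{4} - \frac{q}{4}$)
$\left(Z{\left(p \right)} \left(-70\right) - 28\right) + N{\left(-63 \right)} = \left(\frac{6}{1} \left(-70\right) - 28\right) - \frac{15}{2} = \left(6 \cdot 1 \left(-70\right) - 28\right) + \left(- \frac{93}{4} + \frac{63}{4}\right) = \left(6 \left(-70\right) - 28\right) - \frac{15}{2} = \left(-420 - 28\right) - \frac{15}{2} = -448 - \frac{15}{2} = - \frac{911}{2}$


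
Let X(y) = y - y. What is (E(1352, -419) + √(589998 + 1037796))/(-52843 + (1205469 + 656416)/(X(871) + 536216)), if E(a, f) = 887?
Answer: -475623592/28333400203 - 1608648*√180866/28333400203 ≈ -0.040932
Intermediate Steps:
X(y) = 0
(E(1352, -419) + √(589998 + 1037796))/(-52843 + (1205469 + 656416)/(X(871) + 536216)) = (887 + √(589998 + 1037796))/(-52843 + (1205469 + 656416)/(0 + 536216)) = (887 + √1627794)/(-52843 + 1861885/536216) = (887 + 3*√180866)/(-52843 + 1861885*(1/536216)) = (887 + 3*√180866)/(-52843 + 1861885/536216) = (887 + 3*√180866)/(-28333400203/536216) = (887 + 3*√180866)*(-536216/28333400203) = -475623592/28333400203 - 1608648*√180866/28333400203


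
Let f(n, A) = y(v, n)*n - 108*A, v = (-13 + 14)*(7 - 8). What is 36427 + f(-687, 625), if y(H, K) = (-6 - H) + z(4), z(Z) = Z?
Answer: -30386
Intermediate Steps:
v = -1 (v = 1*(-1) = -1)
y(H, K) = -2 - H (y(H, K) = (-6 - H) + 4 = -2 - H)
f(n, A) = -n - 108*A (f(n, A) = (-2 - 1*(-1))*n - 108*A = (-2 + 1)*n - 108*A = -n - 108*A)
36427 + f(-687, 625) = 36427 + (-1*(-687) - 108*625) = 36427 + (687 - 67500) = 36427 - 66813 = -30386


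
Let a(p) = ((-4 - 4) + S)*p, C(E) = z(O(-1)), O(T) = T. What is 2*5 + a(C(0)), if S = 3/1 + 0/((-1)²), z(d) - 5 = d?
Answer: -10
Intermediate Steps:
z(d) = 5 + d
S = 3 (S = 3*1 + 0/1 = 3 + 0*1 = 3 + 0 = 3)
C(E) = 4 (C(E) = 5 - 1 = 4)
a(p) = -5*p (a(p) = ((-4 - 4) + 3)*p = (-8 + 3)*p = -5*p)
2*5 + a(C(0)) = 2*5 - 5*4 = 10 - 20 = -10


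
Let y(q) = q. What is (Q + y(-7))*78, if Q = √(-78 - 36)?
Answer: -546 + 78*I*√114 ≈ -546.0 + 832.81*I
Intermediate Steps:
Q = I*√114 (Q = √(-114) = I*√114 ≈ 10.677*I)
(Q + y(-7))*78 = (I*√114 - 7)*78 = (-7 + I*√114)*78 = -546 + 78*I*√114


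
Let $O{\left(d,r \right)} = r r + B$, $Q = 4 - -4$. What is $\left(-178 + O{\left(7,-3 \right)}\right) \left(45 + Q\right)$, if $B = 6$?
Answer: $-8639$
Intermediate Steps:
$Q = 8$ ($Q = 4 + 4 = 8$)
$O{\left(d,r \right)} = 6 + r^{2}$ ($O{\left(d,r \right)} = r r + 6 = r^{2} + 6 = 6 + r^{2}$)
$\left(-178 + O{\left(7,-3 \right)}\right) \left(45 + Q\right) = \left(-178 + \left(6 + \left(-3\right)^{2}\right)\right) \left(45 + 8\right) = \left(-178 + \left(6 + 9\right)\right) 53 = \left(-178 + 15\right) 53 = \left(-163\right) 53 = -8639$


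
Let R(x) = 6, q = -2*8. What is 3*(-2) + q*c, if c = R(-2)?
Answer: -102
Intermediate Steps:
q = -16
c = 6
3*(-2) + q*c = 3*(-2) - 16*6 = -6 - 96 = -102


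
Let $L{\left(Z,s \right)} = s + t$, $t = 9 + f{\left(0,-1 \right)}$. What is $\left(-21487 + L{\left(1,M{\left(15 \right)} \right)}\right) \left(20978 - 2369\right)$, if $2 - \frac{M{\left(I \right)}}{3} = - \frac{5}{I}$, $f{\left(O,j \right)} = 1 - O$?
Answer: $-399535230$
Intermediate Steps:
$t = 10$ ($t = 9 + \left(1 - 0\right) = 9 + \left(1 + 0\right) = 9 + 1 = 10$)
$M{\left(I \right)} = 6 + \frac{15}{I}$ ($M{\left(I \right)} = 6 - 3 \left(- \frac{5}{I}\right) = 6 + \frac{15}{I}$)
$L{\left(Z,s \right)} = 10 + s$ ($L{\left(Z,s \right)} = s + 10 = 10 + s$)
$\left(-21487 + L{\left(1,M{\left(15 \right)} \right)}\right) \left(20978 - 2369\right) = \left(-21487 + \left(10 + \left(6 + \frac{15}{15}\right)\right)\right) \left(20978 - 2369\right) = \left(-21487 + \left(10 + \left(6 + 15 \cdot \frac{1}{15}\right)\right)\right) 18609 = \left(-21487 + \left(10 + \left(6 + 1\right)\right)\right) 18609 = \left(-21487 + \left(10 + 7\right)\right) 18609 = \left(-21487 + 17\right) 18609 = \left(-21470\right) 18609 = -399535230$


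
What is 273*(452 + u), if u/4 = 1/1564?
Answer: 48248109/391 ≈ 1.2340e+5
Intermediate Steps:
u = 1/391 (u = 4/1564 = 4*(1/1564) = 1/391 ≈ 0.0025575)
273*(452 + u) = 273*(452 + 1/391) = 273*(176733/391) = 48248109/391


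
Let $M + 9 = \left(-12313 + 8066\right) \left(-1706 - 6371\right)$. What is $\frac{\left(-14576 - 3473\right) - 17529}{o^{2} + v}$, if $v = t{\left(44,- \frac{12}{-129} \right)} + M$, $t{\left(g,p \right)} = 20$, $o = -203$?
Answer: $- \frac{35578}{34344239} \approx -0.0010359$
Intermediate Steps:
$M = 34303010$ ($M = -9 + \left(-12313 + 8066\right) \left(-1706 - 6371\right) = -9 - -34303019 = -9 + 34303019 = 34303010$)
$v = 34303030$ ($v = 20 + 34303010 = 34303030$)
$\frac{\left(-14576 - 3473\right) - 17529}{o^{2} + v} = \frac{\left(-14576 - 3473\right) - 17529}{\left(-203\right)^{2} + 34303030} = \frac{\left(-14576 - 3473\right) - 17529}{41209 + 34303030} = \frac{-18049 - 17529}{34344239} = \left(-35578\right) \frac{1}{34344239} = - \frac{35578}{34344239}$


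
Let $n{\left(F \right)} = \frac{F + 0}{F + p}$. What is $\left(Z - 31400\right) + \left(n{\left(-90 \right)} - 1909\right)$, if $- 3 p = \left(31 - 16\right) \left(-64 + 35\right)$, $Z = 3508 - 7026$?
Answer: $- \frac{405115}{11} \approx -36829.0$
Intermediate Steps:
$Z = -3518$ ($Z = 3508 - 7026 = -3518$)
$p = 145$ ($p = - \frac{\left(31 - 16\right) \left(-64 + 35\right)}{3} = - \frac{15 \left(-29\right)}{3} = \left(- \frac{1}{3}\right) \left(-435\right) = 145$)
$n{\left(F \right)} = \frac{F}{145 + F}$ ($n{\left(F \right)} = \frac{F + 0}{F + 145} = \frac{F}{145 + F}$)
$\left(Z - 31400\right) + \left(n{\left(-90 \right)} - 1909\right) = \left(-3518 - 31400\right) - \left(1909 + \frac{90}{145 - 90}\right) = -34918 - \left(1909 + \frac{90}{55}\right) = -34918 - \frac{21017}{11} = - \frac{405115}{11}$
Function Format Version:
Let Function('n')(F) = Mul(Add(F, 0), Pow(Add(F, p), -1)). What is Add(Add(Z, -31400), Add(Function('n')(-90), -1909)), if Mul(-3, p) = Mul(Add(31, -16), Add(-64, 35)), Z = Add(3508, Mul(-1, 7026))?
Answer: Rational(-405115, 11) ≈ -36829.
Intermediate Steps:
Z = -3518 (Z = Add(3508, -7026) = -3518)
p = 145 (p = Mul(Rational(-1, 3), Mul(Add(31, -16), Add(-64, 35))) = Mul(Rational(-1, 3), Mul(15, -29)) = Mul(Rational(-1, 3), -435) = 145)
Function('n')(F) = Mul(F, Pow(Add(145, F), -1)) (Function('n')(F) = Mul(Add(F, 0), Pow(Add(F, 145), -1)) = Mul(F, Pow(Add(145, F), -1)))
Add(Add(Z, -31400), Add(Function('n')(-90), -1909)) = Add(Add(-3518, -31400), Add(Mul(-90, Pow(Add(145, -90), -1)), -1909)) = Add(-34918, Add(Mul(-90, Pow(55, -1)), -1909)) = Add(-34918, Add(Mul(-90, Rational(1, 55)), -1909)) = Add(-34918, Add(Rational(-18, 11), -1909)) = Add(-34918, Rational(-21017, 11)) = Rational(-405115, 11)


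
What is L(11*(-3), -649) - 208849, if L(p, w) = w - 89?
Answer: -209587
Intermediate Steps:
L(p, w) = -89 + w
L(11*(-3), -649) - 208849 = (-89 - 649) - 208849 = -738 - 208849 = -209587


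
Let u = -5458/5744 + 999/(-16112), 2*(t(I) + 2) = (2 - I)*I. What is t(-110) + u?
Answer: -35648144543/5784208 ≈ -6163.0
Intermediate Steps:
t(I) = -2 + I*(2 - I)/2 (t(I) = -2 + ((2 - I)*I)/2 = -2 + (I*(2 - I))/2 = -2 + I*(2 - I)/2)
u = -5854847/5784208 (u = -5458*1/5744 + 999*(-1/16112) = -2729/2872 - 999/16112 = -5854847/5784208 ≈ -1.0122)
t(-110) + u = (-2 - 110 - ½*(-110)²) - 5854847/5784208 = (-2 - 110 - ½*12100) - 5854847/5784208 = (-2 - 110 - 6050) - 5854847/5784208 = -6162 - 5854847/5784208 = -35648144543/5784208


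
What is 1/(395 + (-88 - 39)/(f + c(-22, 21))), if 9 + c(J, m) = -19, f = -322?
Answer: 350/138377 ≈ 0.0025293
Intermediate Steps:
c(J, m) = -28 (c(J, m) = -9 - 19 = -28)
1/(395 + (-88 - 39)/(f + c(-22, 21))) = 1/(395 + (-88 - 39)/(-322 - 28)) = 1/(395 - 127/(-350)) = 1/(395 - 127*(-1/350)) = 1/(395 + 127/350) = 1/(138377/350) = 350/138377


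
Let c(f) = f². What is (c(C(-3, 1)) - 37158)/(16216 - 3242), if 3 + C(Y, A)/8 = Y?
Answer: -17427/6487 ≈ -2.6865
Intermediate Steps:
C(Y, A) = -24 + 8*Y
(c(C(-3, 1)) - 37158)/(16216 - 3242) = ((-24 + 8*(-3))² - 37158)/(16216 - 3242) = ((-24 - 24)² - 37158)/12974 = ((-48)² - 37158)*(1/12974) = (2304 - 37158)*(1/12974) = -34854*1/12974 = -17427/6487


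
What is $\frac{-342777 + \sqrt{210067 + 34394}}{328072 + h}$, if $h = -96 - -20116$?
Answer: $- \frac{342777}{348092} + \frac{7 \sqrt{4989}}{348092} \approx -0.98331$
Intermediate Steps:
$h = 20020$ ($h = -96 + 20116 = 20020$)
$\frac{-342777 + \sqrt{210067 + 34394}}{328072 + h} = \frac{-342777 + \sqrt{210067 + 34394}}{328072 + 20020} = \frac{-342777 + \sqrt{244461}}{348092} = \left(-342777 + 7 \sqrt{4989}\right) \frac{1}{348092} = - \frac{342777}{348092} + \frac{7 \sqrt{4989}}{348092}$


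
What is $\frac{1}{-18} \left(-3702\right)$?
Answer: $\frac{617}{3} \approx 205.67$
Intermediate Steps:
$\frac{1}{-18} \left(-3702\right) = \left(- \frac{1}{18}\right) \left(-3702\right) = \frac{617}{3}$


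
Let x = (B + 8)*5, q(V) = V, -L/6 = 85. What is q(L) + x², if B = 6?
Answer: 4390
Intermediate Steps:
L = -510 (L = -6*85 = -510)
x = 70 (x = (6 + 8)*5 = 14*5 = 70)
q(L) + x² = -510 + 70² = -510 + 4900 = 4390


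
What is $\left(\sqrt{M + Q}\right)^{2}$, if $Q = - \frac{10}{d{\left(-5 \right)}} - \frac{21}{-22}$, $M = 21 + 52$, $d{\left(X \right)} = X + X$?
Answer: $\frac{1649}{22} \approx 74.955$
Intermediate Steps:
$d{\left(X \right)} = 2 X$
$M = 73$
$Q = \frac{43}{22}$ ($Q = - \frac{10}{2 \left(-5\right)} - \frac{21}{-22} = - \frac{10}{-10} - - \frac{21}{22} = \left(-10\right) \left(- \frac{1}{10}\right) + \frac{21}{22} = 1 + \frac{21}{22} = \frac{43}{22} \approx 1.9545$)
$\left(\sqrt{M + Q}\right)^{2} = \left(\sqrt{73 + \frac{43}{22}}\right)^{2} = \left(\sqrt{\frac{1649}{22}}\right)^{2} = \left(\frac{\sqrt{36278}}{22}\right)^{2} = \frac{1649}{22}$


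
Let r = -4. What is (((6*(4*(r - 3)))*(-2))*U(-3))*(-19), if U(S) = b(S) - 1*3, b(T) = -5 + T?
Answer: 70224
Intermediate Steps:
U(S) = -8 + S (U(S) = (-5 + S) - 1*3 = (-5 + S) - 3 = -8 + S)
(((6*(4*(r - 3)))*(-2))*U(-3))*(-19) = (((6*(4*(-4 - 3)))*(-2))*(-8 - 3))*(-19) = (((6*(4*(-7)))*(-2))*(-11))*(-19) = (((6*(-28))*(-2))*(-11))*(-19) = (-168*(-2)*(-11))*(-19) = (336*(-11))*(-19) = -3696*(-19) = 70224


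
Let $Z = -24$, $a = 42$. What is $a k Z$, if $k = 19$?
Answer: $-19152$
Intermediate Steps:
$a k Z = 42 \cdot 19 \left(-24\right) = 798 \left(-24\right) = -19152$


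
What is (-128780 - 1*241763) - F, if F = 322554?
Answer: -693097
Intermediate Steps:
(-128780 - 1*241763) - F = (-128780 - 1*241763) - 1*322554 = (-128780 - 241763) - 322554 = -370543 - 322554 = -693097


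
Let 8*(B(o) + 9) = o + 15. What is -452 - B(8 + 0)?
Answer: -3567/8 ≈ -445.88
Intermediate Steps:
B(o) = -57/8 + o/8 (B(o) = -9 + (o + 15)/8 = -9 + (15 + o)/8 = -9 + (15/8 + o/8) = -57/8 + o/8)
-452 - B(8 + 0) = -452 - (-57/8 + (8 + 0)/8) = -452 - (-57/8 + (⅛)*8) = -452 - (-57/8 + 1) = -452 - 1*(-49/8) = -452 + 49/8 = -3567/8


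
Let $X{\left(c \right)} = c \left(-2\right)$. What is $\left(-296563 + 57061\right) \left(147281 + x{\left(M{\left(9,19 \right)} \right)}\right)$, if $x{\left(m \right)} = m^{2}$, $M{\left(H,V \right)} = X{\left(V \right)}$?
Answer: $-35619934950$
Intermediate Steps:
$X{\left(c \right)} = - 2 c$
$M{\left(H,V \right)} = - 2 V$
$\left(-296563 + 57061\right) \left(147281 + x{\left(M{\left(9,19 \right)} \right)}\right) = \left(-296563 + 57061\right) \left(147281 + \left(\left(-2\right) 19\right)^{2}\right) = - 239502 \left(147281 + \left(-38\right)^{2}\right) = - 239502 \left(147281 + 1444\right) = \left(-239502\right) 148725 = -35619934950$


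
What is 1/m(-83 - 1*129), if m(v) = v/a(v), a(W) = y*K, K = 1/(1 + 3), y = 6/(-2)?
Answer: 3/848 ≈ 0.0035377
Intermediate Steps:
y = -3 (y = 6*(-½) = -3)
K = ¼ (K = 1/4 = ¼ ≈ 0.25000)
a(W) = -¾ (a(W) = -3*¼ = -¾)
m(v) = -4*v/3 (m(v) = v/(-¾) = v*(-4/3) = -4*v/3)
1/m(-83 - 1*129) = 1/(-4*(-83 - 1*129)/3) = 1/(-4*(-83 - 129)/3) = 1/(-4/3*(-212)) = 1/(848/3) = 3/848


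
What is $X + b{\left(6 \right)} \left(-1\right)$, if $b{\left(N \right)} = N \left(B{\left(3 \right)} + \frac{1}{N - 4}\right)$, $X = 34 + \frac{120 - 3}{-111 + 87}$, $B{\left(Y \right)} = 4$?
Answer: $\frac{17}{8} \approx 2.125$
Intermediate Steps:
$X = \frac{233}{8}$ ($X = 34 + \frac{117}{-24} = 34 + 117 \left(- \frac{1}{24}\right) = 34 - \frac{39}{8} = \frac{233}{8} \approx 29.125$)
$b{\left(N \right)} = N \left(4 + \frac{1}{-4 + N}\right)$ ($b{\left(N \right)} = N \left(4 + \frac{1}{N - 4}\right) = N \left(4 + \frac{1}{-4 + N}\right)$)
$X + b{\left(6 \right)} \left(-1\right) = \frac{233}{8} + \frac{6 \left(-15 + 4 \cdot 6\right)}{-4 + 6} \left(-1\right) = \frac{233}{8} + \frac{6 \left(-15 + 24\right)}{2} \left(-1\right) = \frac{233}{8} + 6 \cdot \frac{1}{2} \cdot 9 \left(-1\right) = \frac{233}{8} + 27 \left(-1\right) = \frac{233}{8} - 27 = \frac{17}{8}$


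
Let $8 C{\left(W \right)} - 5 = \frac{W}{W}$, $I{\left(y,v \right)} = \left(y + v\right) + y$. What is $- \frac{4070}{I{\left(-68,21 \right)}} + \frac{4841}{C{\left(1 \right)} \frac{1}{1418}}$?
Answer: $\frac{631539938}{69} \approx 9.1528 \cdot 10^{6}$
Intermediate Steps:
$I{\left(y,v \right)} = v + 2 y$ ($I{\left(y,v \right)} = \left(v + y\right) + y = v + 2 y$)
$C{\left(W \right)} = \frac{3}{4}$ ($C{\left(W \right)} = \frac{5}{8} + \frac{W \frac{1}{W}}{8} = \frac{5}{8} + \frac{1}{8} \cdot 1 = \frac{5}{8} + \frac{1}{8} = \frac{3}{4}$)
$- \frac{4070}{I{\left(-68,21 \right)}} + \frac{4841}{C{\left(1 \right)} \frac{1}{1418}} = - \frac{4070}{21 + 2 \left(-68\right)} + \frac{4841}{\frac{3}{4} \cdot \frac{1}{1418}} = - \frac{4070}{21 - 136} + \frac{4841}{\frac{3}{4} \cdot \frac{1}{1418}} = - \frac{4070}{-115} + \frac{4841}{\frac{3}{5672}} = \left(-4070\right) \left(- \frac{1}{115}\right) + 4841 \cdot \frac{5672}{3} = \frac{814}{23} + \frac{27458152}{3} = \frac{631539938}{69}$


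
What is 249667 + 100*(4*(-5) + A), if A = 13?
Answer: 248967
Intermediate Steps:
249667 + 100*(4*(-5) + A) = 249667 + 100*(4*(-5) + 13) = 249667 + 100*(-20 + 13) = 249667 + 100*(-7) = 249667 - 700 = 248967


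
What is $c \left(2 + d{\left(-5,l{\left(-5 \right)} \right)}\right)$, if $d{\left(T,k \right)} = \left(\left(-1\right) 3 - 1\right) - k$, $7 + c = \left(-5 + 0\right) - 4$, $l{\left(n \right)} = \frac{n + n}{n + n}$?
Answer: $48$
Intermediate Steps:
$l{\left(n \right)} = 1$ ($l{\left(n \right)} = \frac{2 n}{2 n} = 2 n \frac{1}{2 n} = 1$)
$c = -16$ ($c = -7 + \left(\left(-5 + 0\right) - 4\right) = -7 - 9 = -16$)
$d{\left(T,k \right)} = -4 - k$ ($d{\left(T,k \right)} = \left(-3 - 1\right) - k = -4 - k$)
$c \left(2 + d{\left(-5,l{\left(-5 \right)} \right)}\right) = - 16 \left(2 - 5\right) = \left(-16\right) \left(-3\right) = 48$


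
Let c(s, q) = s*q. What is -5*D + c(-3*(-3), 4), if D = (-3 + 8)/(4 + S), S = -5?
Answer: 61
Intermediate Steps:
c(s, q) = q*s
D = -5 (D = (-3 + 8)/(4 - 5) = 5/(-1) = 5*(-1) = -5)
-5*D + c(-3*(-3), 4) = -5*(-5) + 4*(-3*(-3)) = 25 + 4*9 = 25 + 36 = 61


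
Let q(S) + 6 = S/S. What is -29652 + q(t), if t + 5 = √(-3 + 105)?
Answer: -29657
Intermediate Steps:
t = -5 + √102 (t = -5 + √(-3 + 105) = -5 + √102 ≈ 5.0995)
q(S) = -5 (q(S) = -6 + S/S = -6 + 1 = -5)
-29652 + q(t) = -29652 - 5 = -29657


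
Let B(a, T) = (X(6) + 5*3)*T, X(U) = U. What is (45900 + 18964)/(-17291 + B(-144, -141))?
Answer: -16216/5063 ≈ -3.2028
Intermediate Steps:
B(a, T) = 21*T (B(a, T) = (6 + 5*3)*T = (6 + 15)*T = 21*T)
(45900 + 18964)/(-17291 + B(-144, -141)) = (45900 + 18964)/(-17291 + 21*(-141)) = 64864/(-17291 - 2961) = 64864/(-20252) = 64864*(-1/20252) = -16216/5063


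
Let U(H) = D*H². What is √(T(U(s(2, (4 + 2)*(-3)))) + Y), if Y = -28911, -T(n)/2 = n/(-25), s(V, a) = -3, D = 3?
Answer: I*√722721/5 ≈ 170.03*I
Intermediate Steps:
U(H) = 3*H²
T(n) = 2*n/25 (T(n) = -2*n/(-25) = -2*n*(-1)/25 = -(-2)*n/25 = 2*n/25)
√(T(U(s(2, (4 + 2)*(-3)))) + Y) = √(2*(3*(-3)²)/25 - 28911) = √(2*(3*9)/25 - 28911) = √((2/25)*27 - 28911) = √(54/25 - 28911) = √(-722721/25) = I*√722721/5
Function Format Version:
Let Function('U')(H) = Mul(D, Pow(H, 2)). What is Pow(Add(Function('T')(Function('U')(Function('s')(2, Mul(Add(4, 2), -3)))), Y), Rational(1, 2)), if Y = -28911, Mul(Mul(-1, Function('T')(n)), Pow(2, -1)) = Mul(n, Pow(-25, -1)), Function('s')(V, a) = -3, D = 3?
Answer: Mul(Rational(1, 5), I, Pow(722721, Rational(1, 2))) ≈ Mul(170.03, I)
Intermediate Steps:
Function('U')(H) = Mul(3, Pow(H, 2))
Function('T')(n) = Mul(Rational(2, 25), n) (Function('T')(n) = Mul(-2, Mul(n, Pow(-25, -1))) = Mul(-2, Mul(n, Rational(-1, 25))) = Mul(-2, Mul(Rational(-1, 25), n)) = Mul(Rational(2, 25), n))
Pow(Add(Function('T')(Function('U')(Function('s')(2, Mul(Add(4, 2), -3)))), Y), Rational(1, 2)) = Pow(Add(Mul(Rational(2, 25), Mul(3, Pow(-3, 2))), -28911), Rational(1, 2)) = Pow(Add(Mul(Rational(2, 25), Mul(3, 9)), -28911), Rational(1, 2)) = Pow(Add(Mul(Rational(2, 25), 27), -28911), Rational(1, 2)) = Pow(Add(Rational(54, 25), -28911), Rational(1, 2)) = Pow(Rational(-722721, 25), Rational(1, 2)) = Mul(Rational(1, 5), I, Pow(722721, Rational(1, 2)))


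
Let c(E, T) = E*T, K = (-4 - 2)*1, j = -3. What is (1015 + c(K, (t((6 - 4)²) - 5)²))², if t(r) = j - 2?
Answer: 172225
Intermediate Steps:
t(r) = -5 (t(r) = -3 - 2 = -5)
K = -6 (K = -6*1 = -6)
(1015 + c(K, (t((6 - 4)²) - 5)²))² = (1015 - 6*(-5 - 5)²)² = (1015 - 6*(-10)²)² = (1015 - 6*100)² = (1015 - 600)² = 415² = 172225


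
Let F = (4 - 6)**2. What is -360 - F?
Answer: -364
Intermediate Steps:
F = 4 (F = (-2)**2 = 4)
-360 - F = -360 - 1*4 = -360 - 4 = -364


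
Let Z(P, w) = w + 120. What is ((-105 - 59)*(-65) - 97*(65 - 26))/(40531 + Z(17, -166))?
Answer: 6877/40485 ≈ 0.16987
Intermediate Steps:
Z(P, w) = 120 + w
((-105 - 59)*(-65) - 97*(65 - 26))/(40531 + Z(17, -166)) = ((-105 - 59)*(-65) - 97*(65 - 26))/(40531 + (120 - 166)) = (-164*(-65) - 97*39)/(40531 - 46) = (10660 - 3783)/40485 = 6877*(1/40485) = 6877/40485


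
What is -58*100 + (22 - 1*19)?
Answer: -5797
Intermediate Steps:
-58*100 + (22 - 1*19) = -5800 + (22 - 19) = -5800 + 3 = -5797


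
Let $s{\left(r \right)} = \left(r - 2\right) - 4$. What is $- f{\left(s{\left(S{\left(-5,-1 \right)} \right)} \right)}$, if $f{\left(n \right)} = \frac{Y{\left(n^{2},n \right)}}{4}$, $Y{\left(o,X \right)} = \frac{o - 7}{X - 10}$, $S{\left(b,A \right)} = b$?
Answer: $\frac{19}{14} \approx 1.3571$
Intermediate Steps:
$Y{\left(o,X \right)} = \frac{-7 + o}{-10 + X}$
$s{\left(r \right)} = -6 + r$ ($s{\left(r \right)} = \left(-2 + r\right) - 4 = -6 + r$)
$f{\left(n \right)} = \frac{-7 + n^{2}}{4 \left(-10 + n\right)}$ ($f{\left(n \right)} = \frac{\frac{1}{-10 + n} \left(-7 + n^{2}\right)}{4} = \frac{-7 + n^{2}}{-10 + n} \frac{1}{4} = \frac{-7 + n^{2}}{4 \left(-10 + n\right)}$)
$- f{\left(s{\left(S{\left(-5,-1 \right)} \right)} \right)} = - \frac{-7 + \left(-6 - 5\right)^{2}}{4 \left(-10 - 11\right)} = - \frac{-7 + \left(-11\right)^{2}}{4 \left(-10 - 11\right)} = - \frac{-7 + 121}{4 \left(-21\right)} = - \frac{\left(-1\right) 114}{4 \cdot 21} = \left(-1\right) \left(- \frac{19}{14}\right) = \frac{19}{14}$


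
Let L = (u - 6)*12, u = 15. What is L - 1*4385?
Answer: -4277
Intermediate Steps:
L = 108 (L = (15 - 6)*12 = 9*12 = 108)
L - 1*4385 = 108 - 1*4385 = 108 - 4385 = -4277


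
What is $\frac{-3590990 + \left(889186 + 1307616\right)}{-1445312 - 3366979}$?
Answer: $\frac{1394188}{4812291} \approx 0.28971$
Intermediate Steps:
$\frac{-3590990 + \left(889186 + 1307616\right)}{-1445312 - 3366979} = \frac{-3590990 + 2196802}{-4812291} = \left(-1394188\right) \left(- \frac{1}{4812291}\right) = \frac{1394188}{4812291}$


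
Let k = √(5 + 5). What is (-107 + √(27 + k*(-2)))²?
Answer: (107 - √(27 - 2*√10))² ≈ 10497.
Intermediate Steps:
k = √10 ≈ 3.1623
(-107 + √(27 + k*(-2)))² = (-107 + √(27 + √10*(-2)))² = (-107 + √(27 - 2*√10))²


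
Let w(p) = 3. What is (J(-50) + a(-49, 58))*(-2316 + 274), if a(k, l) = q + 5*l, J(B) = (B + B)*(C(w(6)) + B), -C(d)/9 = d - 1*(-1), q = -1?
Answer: -18151338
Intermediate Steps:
C(d) = -9 - 9*d (C(d) = -9*(d - 1*(-1)) = -9*(d + 1) = -9*(1 + d) = -9 - 9*d)
J(B) = 2*B*(-36 + B) (J(B) = (B + B)*((-9 - 9*3) + B) = (2*B)*((-9 - 27) + B) = (2*B)*(-36 + B) = 2*B*(-36 + B))
a(k, l) = -1 + 5*l
(J(-50) + a(-49, 58))*(-2316 + 274) = (2*(-50)*(-36 - 50) + (-1 + 5*58))*(-2316 + 274) = (2*(-50)*(-86) + (-1 + 290))*(-2042) = (8600 + 289)*(-2042) = 8889*(-2042) = -18151338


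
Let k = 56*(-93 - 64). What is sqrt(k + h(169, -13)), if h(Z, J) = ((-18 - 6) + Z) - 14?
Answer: I*sqrt(8661) ≈ 93.064*I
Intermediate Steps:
h(Z, J) = -38 + Z (h(Z, J) = (-24 + Z) - 14 = -38 + Z)
k = -8792 (k = 56*(-157) = -8792)
sqrt(k + h(169, -13)) = sqrt(-8792 + (-38 + 169)) = sqrt(-8792 + 131) = sqrt(-8661) = I*sqrt(8661)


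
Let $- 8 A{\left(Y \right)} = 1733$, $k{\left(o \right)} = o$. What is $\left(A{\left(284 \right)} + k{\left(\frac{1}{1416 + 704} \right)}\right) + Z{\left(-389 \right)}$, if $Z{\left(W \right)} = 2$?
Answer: $- \frac{113751}{530} \approx -214.62$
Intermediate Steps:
$A{\left(Y \right)} = - \frac{1733}{8}$ ($A{\left(Y \right)} = \left(- \frac{1}{8}\right) 1733 = - \frac{1733}{8}$)
$\left(A{\left(284 \right)} + k{\left(\frac{1}{1416 + 704} \right)}\right) + Z{\left(-389 \right)} = \left(- \frac{1733}{8} + \frac{1}{1416 + 704}\right) + 2 = \left(- \frac{1733}{8} + \frac{1}{2120}\right) + 2 = - \frac{114811}{530} + 2 = - \frac{113751}{530}$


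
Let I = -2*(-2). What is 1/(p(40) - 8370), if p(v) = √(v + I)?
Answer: -4185/35028428 - √11/35028428 ≈ -0.00011957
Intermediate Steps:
I = 4
p(v) = √(4 + v) (p(v) = √(v + 4) = √(4 + v))
1/(p(40) - 8370) = 1/(√(4 + 40) - 8370) = 1/(√44 - 8370) = 1/(2*√11 - 8370) = 1/(-8370 + 2*√11)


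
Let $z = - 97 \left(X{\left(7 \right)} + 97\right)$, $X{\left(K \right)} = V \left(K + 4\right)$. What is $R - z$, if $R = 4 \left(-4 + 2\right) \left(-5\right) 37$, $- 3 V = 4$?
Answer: $\frac{28399}{3} \approx 9466.3$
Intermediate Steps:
$V = - \frac{4}{3}$ ($V = \left(- \frac{1}{3}\right) 4 = - \frac{4}{3} \approx -1.3333$)
$X{\left(K \right)} = - \frac{16}{3} - \frac{4 K}{3}$ ($X{\left(K \right)} = - \frac{4 \left(K + 4\right)}{3} = - \frac{4 \left(4 + K\right)}{3} = - \frac{16}{3} - \frac{4 K}{3}$)
$R = 1480$ ($R = 4 \left(-2\right) \left(-5\right) 37 = \left(-8\right) \left(-5\right) 37 = 40 \cdot 37 = 1480$)
$z = - \frac{23959}{3}$ ($z = - 97 \left(\left(- \frac{16}{3} - \frac{28}{3}\right) + 97\right) = - 97 \left(- \frac{44}{3} + 97\right) = \left(-97\right) \frac{247}{3} = - \frac{23959}{3} \approx -7986.3$)
$R - z = 1480 - - \frac{23959}{3} = 1480 + \frac{23959}{3} = \frac{28399}{3}$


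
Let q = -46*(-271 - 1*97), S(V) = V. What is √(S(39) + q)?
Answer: 19*√47 ≈ 130.26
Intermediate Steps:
q = 16928 (q = -46*(-271 - 97) = -46*(-368) = 16928)
√(S(39) + q) = √(39 + 16928) = √16967 = 19*√47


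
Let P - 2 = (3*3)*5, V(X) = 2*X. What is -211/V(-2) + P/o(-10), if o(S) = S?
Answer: 961/20 ≈ 48.050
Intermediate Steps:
P = 47 (P = 2 + (3*3)*5 = 2 + 9*5 = 2 + 45 = 47)
-211/V(-2) + P/o(-10) = -211/(2*(-2)) + 47/(-10) = -211/(-4) + 47*(-⅒) = -211*(-¼) - 47/10 = 211/4 - 47/10 = 961/20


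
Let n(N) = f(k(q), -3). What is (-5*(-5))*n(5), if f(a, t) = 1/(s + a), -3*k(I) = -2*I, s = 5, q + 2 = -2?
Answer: 75/7 ≈ 10.714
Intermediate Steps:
q = -4 (q = -2 - 2 = -4)
k(I) = 2*I/3 (k(I) = -(-2)*I/3 = 2*I/3)
f(a, t) = 1/(5 + a)
n(N) = 3/7 (n(N) = 1/(5 + (⅔)*(-4)) = 1/(5 - 8/3) = 1/(7/3) = 3/7)
(-5*(-5))*n(5) = -5*(-5)*(3/7) = 25*(3/7) = 75/7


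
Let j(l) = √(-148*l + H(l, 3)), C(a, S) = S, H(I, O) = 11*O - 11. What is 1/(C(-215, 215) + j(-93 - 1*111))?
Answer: 215/16011 - √30214/16011 ≈ 0.0025719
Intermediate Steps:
H(I, O) = -11 + 11*O
j(l) = √(22 - 148*l) (j(l) = √(-148*l + (-11 + 11*3)) = √(-148*l + (-11 + 33)) = √(-148*l + 22) = √(22 - 148*l))
1/(C(-215, 215) + j(-93 - 1*111)) = 1/(215 + √(22 - 148*(-93 - 1*111))) = 1/(215 + √(22 - 148*(-93 - 111))) = 1/(215 + √(22 - 148*(-204))) = 1/(215 + √(22 + 30192)) = 1/(215 + √30214)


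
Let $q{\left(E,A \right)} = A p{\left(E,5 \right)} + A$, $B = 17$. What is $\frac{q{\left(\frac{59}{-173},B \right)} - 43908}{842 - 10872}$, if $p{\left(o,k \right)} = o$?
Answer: $\frac{3797073}{867595} \approx 4.3765$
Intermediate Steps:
$q{\left(E,A \right)} = A + A E$ ($q{\left(E,A \right)} = A E + A = A + A E$)
$\frac{q{\left(\frac{59}{-173},B \right)} - 43908}{842 - 10872} = \frac{17 \left(1 + \frac{59}{-173}\right) - 43908}{842 - 10872} = \frac{17 \left(1 + 59 \left(- \frac{1}{173}\right)\right) - 43908}{-10030} = \left(17 \left(1 - \frac{59}{173}\right) - 43908\right) \left(- \frac{1}{10030}\right) = \left(17 \cdot \frac{114}{173} - 43908\right) \left(- \frac{1}{10030}\right) = \left(\frac{1938}{173} - 43908\right) \left(- \frac{1}{10030}\right) = \left(- \frac{7594146}{173}\right) \left(- \frac{1}{10030}\right) = \frac{3797073}{867595}$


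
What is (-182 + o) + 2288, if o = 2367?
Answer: 4473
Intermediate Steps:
(-182 + o) + 2288 = (-182 + 2367) + 2288 = 2185 + 2288 = 4473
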